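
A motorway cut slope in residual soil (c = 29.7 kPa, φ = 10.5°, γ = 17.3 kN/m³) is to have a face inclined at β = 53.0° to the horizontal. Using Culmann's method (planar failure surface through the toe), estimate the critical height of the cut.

H_c = 20.53 m

Culmann's analysis gives the critical failure plane at α_cr = (β + φ)/2 = (53.0 + 10.5)/2 = 31.8°, and the critical height
H_c = (4c/γ) · sinβ cosφ / [1 − cos(β − φ)]
    = (4·29.7/17.3) · sin53.0°·cos10.5° / [1 − cos(42.5°)]
    = 6.867 · 0.7986·0.9833 / [1 − 0.7373]
    = 6.867 · 0.7853 / 0.2627
    = 20.53 m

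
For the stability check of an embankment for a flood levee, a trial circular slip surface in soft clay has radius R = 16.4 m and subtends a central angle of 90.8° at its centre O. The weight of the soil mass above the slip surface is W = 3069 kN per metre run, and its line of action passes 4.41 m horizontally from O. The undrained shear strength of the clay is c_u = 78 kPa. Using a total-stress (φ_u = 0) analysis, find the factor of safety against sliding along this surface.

FS = 2.46

Taking moments about the centre O, the resisting moment is provided by the undrained shear strength acting along the arc:
Arc length L_a = R·θ = 16.4·(90.8°·π/180) = 16.4·1.5848 = 25.99 m
M_R = c_u·L_a·R = 78·25.99·16.4 = 33246.5 kN·m/m
M_D = W·d = 3069·4.41 = 13534.3 kN·m/m
FS = M_R / M_D = 33246.5 / 13534.3 = 2.456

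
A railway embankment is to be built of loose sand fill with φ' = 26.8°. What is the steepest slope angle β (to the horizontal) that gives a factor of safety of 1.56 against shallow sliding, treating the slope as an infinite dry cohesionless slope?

For an infinite dry cohesionless slope FS = tanφ'/tanβ, so tanβ = tanφ' / FS.
tanβ = tan26.8° / 1.56 = 0.5051 / 1.56 = 0.3238
β = arctan(0.3238) = 17.94°

β = 17.9°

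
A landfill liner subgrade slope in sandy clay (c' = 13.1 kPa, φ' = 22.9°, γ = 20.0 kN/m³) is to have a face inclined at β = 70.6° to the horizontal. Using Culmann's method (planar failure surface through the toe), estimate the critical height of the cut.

H_c = 6.96 m

Culmann's analysis gives the critical failure plane at α_cr = (β + φ')/2 = (70.6 + 22.9)/2 = 46.8°, and the critical height
H_c = (4c'/γ) · sinβ cosφ' / [1 − cos(β − φ')]
    = (4·13.1/20.0) · sin70.6°·cos22.9° / [1 − cos(47.7°)]
    = 2.620 · 0.9432·0.9212 / [1 − 0.6730]
    = 2.620 · 0.8689 / 0.3270
    = 6.96 m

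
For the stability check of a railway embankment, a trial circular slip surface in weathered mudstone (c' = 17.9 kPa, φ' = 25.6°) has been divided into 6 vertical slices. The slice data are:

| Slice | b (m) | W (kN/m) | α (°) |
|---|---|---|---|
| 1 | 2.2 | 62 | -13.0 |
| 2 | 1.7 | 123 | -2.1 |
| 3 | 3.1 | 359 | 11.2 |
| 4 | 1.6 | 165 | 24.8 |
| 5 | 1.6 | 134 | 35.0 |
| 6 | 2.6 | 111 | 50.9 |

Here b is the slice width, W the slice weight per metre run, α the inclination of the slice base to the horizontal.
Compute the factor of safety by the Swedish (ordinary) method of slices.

Ordinary method of slices: FS = Σ[c'·Δl_i + (W_i cosα_i)·tanφ'] / Σ W_i sinα_i, with Δl_i = b_i / cosα_i.
Slice 1: Δl = 2.2/cos(-13.0°) = 2.258 m; N'_1 = 62·cos(-13.0°) = 60.4; c'Δl = 40.42; W sinα = -13.9
Slice 2: Δl = 1.7/cos(-2.1°) = 1.701 m; N'_2 = 123·cos(-2.1°) = 122.9; c'Δl = 30.45; W sinα = -4.5
Slice 3: Δl = 3.1/cos11.2° = 3.160 m; N'_3 = 359·cos11.2° = 352.2; c'Δl = 56.57; W sinα = 69.7
Slice 4: Δl = 1.6/cos24.8° = 1.763 m; N'_4 = 165·cos24.8° = 149.8; c'Δl = 31.55; W sinα = 69.2
Slice 5: Δl = 1.6/cos35.0° = 1.953 m; N'_5 = 134·cos35.0° = 109.8; c'Δl = 34.96; W sinα = 76.9
Slice 6: Δl = 2.6/cos50.9° = 4.123 m; N'_6 = 111·cos50.9° = 70.0; c'Δl = 73.79; W sinα = 86.1
Σc'Δl = 267.7 kN/m; ΣN' = 865.0 kN/m; ΣW sinα = 283.5 kN/m
Resisting = 267.7 + 865.0·tan25.6° = 267.7 + 414.5 = 682.2 kN/m
FS = 682.2 / 283.5 = 2.406

FS = 2.41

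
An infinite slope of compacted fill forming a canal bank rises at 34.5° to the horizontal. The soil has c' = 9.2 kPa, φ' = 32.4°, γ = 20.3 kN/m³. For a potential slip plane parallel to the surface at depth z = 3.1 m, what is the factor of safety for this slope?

FS = 1.24

For an infinite slope with a slip plane parallel to the surface (no pore pressure): FS = [c' + γz cos²β tanφ'] / [γz sinβ cosβ].
γz = 20.3·3.1 = 62.93 kN/m²
Numerator = 9.2 + 62.93·cos²34.5°·tan32.4° = 9.2 + 62.93·0.6792·0.6346 = 36.324 kPa
Denominator = 62.93·sin34.5°·cos34.5° = 62.93·0.5664·0.8241 = 29.375 kPa
FS = 36.324 / 29.375 = 1.237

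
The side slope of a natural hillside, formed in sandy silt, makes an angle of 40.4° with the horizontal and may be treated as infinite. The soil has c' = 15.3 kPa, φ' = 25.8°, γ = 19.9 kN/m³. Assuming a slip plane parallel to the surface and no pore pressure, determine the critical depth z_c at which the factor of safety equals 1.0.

Setting FS = 1.00 in FS = [c' + γz cos²β tanφ'] / [γz sinβ cosβ] and solving for z:
z = c' / [γ cosβ (FS·sinβ − cosβ·tanφ')]
  = 15.3 / [19.9·cos40.4°·(1.00·sin40.4° − cos40.4°·tan25.8°)]
  = 15.3 / [19.9·0.7615·(1.00·0.6481 − 0.7615·0.4834)]
  = 15.3 / 4.2430 = 3.606 m

z_c = 3.61 m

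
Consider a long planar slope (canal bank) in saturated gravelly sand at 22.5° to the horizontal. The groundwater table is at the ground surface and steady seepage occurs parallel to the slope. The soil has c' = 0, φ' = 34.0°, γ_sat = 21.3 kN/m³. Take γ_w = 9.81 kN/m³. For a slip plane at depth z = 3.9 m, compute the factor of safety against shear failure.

FS = 0.88

With seepage parallel to the slope and the water table at the surface, the effective normal stress on the slip plane uses the buoyant unit weight γ' = γ_sat − γ_w while the driving shear stress uses γ_sat:
FS = [c' + γ' z cos²β tanφ'] / [γ_sat z sinβ cosβ]
(For c' = 0 this reduces to FS = (γ'/γ_sat)·tanφ'/tanβ.)
γ' = 21.3 − 9.81 = 11.49 kN/m³
Numerator = 0.0 + 11.49·3.9·cos²22.5°·tan34.0° = 0.0 + 11.49·3.9·0.8536·0.6745 = 25.799 kPa
Denominator = 21.3·3.9·sin22.5°·cos22.5° = 21.3·3.9·0.3827·0.9239 = 29.370 kPa
FS = 25.799 / 29.370 = 0.878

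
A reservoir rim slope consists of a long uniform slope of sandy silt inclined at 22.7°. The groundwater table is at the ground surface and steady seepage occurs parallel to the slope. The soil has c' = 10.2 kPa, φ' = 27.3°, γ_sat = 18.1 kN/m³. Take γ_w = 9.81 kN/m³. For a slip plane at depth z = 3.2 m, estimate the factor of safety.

With seepage parallel to the slope and the water table at the surface, the effective normal stress on the slip plane uses the buoyant unit weight γ' = γ_sat − γ_w while the driving shear stress uses γ_sat:
FS = [c' + γ' z cos²β tanφ'] / [γ_sat z sinβ cosβ]
γ' = 18.1 − 9.81 = 8.29 kN/m³
Numerator = 10.2 + 8.29·3.2·cos²22.7°·tan27.3° = 10.2 + 8.29·3.2·0.8511·0.5161 = 21.853 kPa
Denominator = 18.1·3.2·sin22.7°·cos22.7° = 18.1·3.2·0.3859·0.9225 = 20.620 kPa
FS = 21.853 / 20.620 = 1.060

FS = 1.06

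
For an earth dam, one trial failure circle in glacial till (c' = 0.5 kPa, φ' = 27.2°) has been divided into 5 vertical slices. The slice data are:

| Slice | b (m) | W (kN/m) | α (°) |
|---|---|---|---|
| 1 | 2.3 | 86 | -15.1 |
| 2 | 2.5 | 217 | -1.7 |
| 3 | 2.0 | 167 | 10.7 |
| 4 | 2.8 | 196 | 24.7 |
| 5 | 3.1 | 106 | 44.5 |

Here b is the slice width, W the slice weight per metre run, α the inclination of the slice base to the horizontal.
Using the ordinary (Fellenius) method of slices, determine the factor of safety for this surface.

FS = 2.37

Ordinary method of slices: FS = Σ[c'·Δl_i + (W_i cosα_i)·tanφ'] / Σ W_i sinα_i, with Δl_i = b_i / cosα_i.
Slice 1: Δl = 2.3/cos(-15.1°) = 2.382 m; N'_1 = 86·cos(-15.1°) = 83.0; c'Δl = 1.19; W sinα = -22.4
Slice 2: Δl = 2.5/cos(-1.7°) = 2.501 m; N'_2 = 217·cos(-1.7°) = 216.9; c'Δl = 1.25; W sinα = -6.4
Slice 3: Δl = 2.0/cos10.7° = 2.035 m; N'_3 = 167·cos10.7° = 164.1; c'Δl = 1.02; W sinα = 31.0
Slice 4: Δl = 2.8/cos24.7° = 3.082 m; N'_4 = 196·cos24.7° = 178.1; c'Δl = 1.54; W sinα = 81.9
Slice 5: Δl = 3.1/cos44.5° = 4.346 m; N'_5 = 106·cos44.5° = 75.6; c'Δl = 2.17; W sinα = 74.3
Σc'Δl = 7.2 kN/m; ΣN' = 717.7 kN/m; ΣW sinα = 158.4 kN/m
Resisting = 7.2 + 717.7·tan27.2° = 7.2 + 368.8 = 376.0 kN/m
FS = 376.0 / 158.4 = 2.374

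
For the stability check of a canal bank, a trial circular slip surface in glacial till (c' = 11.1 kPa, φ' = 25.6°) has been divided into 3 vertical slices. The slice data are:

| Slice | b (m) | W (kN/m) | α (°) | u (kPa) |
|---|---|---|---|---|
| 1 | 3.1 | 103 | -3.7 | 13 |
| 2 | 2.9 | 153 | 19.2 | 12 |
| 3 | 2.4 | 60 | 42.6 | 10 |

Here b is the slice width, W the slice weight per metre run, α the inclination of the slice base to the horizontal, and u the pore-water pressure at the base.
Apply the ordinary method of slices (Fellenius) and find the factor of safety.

FS = 2.28

Ordinary method of slices: FS = Σ[c'·Δl_i + (W_i cosα_i − u_i·Δl_i)·tanφ'] / Σ W_i sinα_i, with Δl_i = b_i / cosα_i.
Slice 1: Δl = 3.1/cos(-3.7°) = 3.106 m; N'_1 = 103·cos(-3.7°) − 13·3.106 = 62.4; c'Δl = 34.48; W sinα = -6.6
Slice 2: Δl = 2.9/cos19.2° = 3.071 m; N'_2 = 153·cos19.2° − 12·3.071 = 107.6; c'Δl = 34.09; W sinα = 50.3
Slice 3: Δl = 2.4/cos42.6° = 3.260 m; N'_3 = 60·cos42.6° − 10·3.260 = 11.6; c'Δl = 36.19; W sinα = 40.6
Σc'Δl = 104.8 kN/m; ΣN' = 181.6 kN/m; ΣW sinα = 84.3 kN/m
Resisting = 104.8 + 181.6·tan25.6° = 104.8 + 87.0 = 191.8 kN/m
FS = 191.8 / 84.3 = 2.275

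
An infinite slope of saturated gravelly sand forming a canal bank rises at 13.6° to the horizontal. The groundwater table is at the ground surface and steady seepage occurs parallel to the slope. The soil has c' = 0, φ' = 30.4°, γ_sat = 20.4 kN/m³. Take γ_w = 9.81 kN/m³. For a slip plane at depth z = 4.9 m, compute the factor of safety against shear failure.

With seepage parallel to the slope and the water table at the surface, the effective normal stress on the slip plane uses the buoyant unit weight γ' = γ_sat − γ_w while the driving shear stress uses γ_sat:
FS = [c' + γ' z cos²β tanφ'] / [γ_sat z sinβ cosβ]
(For c' = 0 this reduces to FS = (γ'/γ_sat)·tanφ'/tanβ.)
γ' = 20.4 − 9.81 = 10.59 kN/m³
Numerator = 0.0 + 10.59·4.9·cos²13.6°·tan30.4° = 0.0 + 10.59·4.9·0.9447·0.5867 = 28.761 kPa
Denominator = 20.4·4.9·sin13.6°·cos13.6° = 20.4·4.9·0.2351·0.9720 = 22.846 kPa
FS = 28.761 / 22.846 = 1.259

FS = 1.26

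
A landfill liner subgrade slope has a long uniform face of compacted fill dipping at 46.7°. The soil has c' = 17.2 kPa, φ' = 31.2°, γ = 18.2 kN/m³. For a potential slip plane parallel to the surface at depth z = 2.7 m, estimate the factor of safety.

FS = 1.27

For an infinite slope with a slip plane parallel to the surface (no pore pressure): FS = [c' + γz cos²β tanφ'] / [γz sinβ cosβ].
γz = 18.2·2.7 = 49.14 kN/m²
Numerator = 17.2 + 49.14·cos²46.7°·tan31.2° = 17.2 + 49.14·0.4703·0.6056 = 31.198 kPa
Denominator = 49.14·sin46.7°·cos46.7° = 49.14·0.7278·0.6858 = 24.527 kPa
FS = 31.198 / 24.527 = 1.272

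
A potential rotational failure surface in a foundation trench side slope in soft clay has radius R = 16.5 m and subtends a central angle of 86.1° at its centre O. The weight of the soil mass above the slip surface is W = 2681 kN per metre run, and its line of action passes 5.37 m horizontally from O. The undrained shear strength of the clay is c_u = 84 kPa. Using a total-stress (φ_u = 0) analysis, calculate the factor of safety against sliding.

Taking moments about the centre O, the resisting moment is provided by the undrained shear strength acting along the arc:
Arc length L_a = R·θ = 16.5·(86.1°·π/180) = 16.5·1.5027 = 24.80 m
M_R = c_u·L_a·R = 84·24.80·16.5 = 34365.9 kN·m/m
M_D = W·d = 2681·5.37 = 14397.0 kN·m/m
FS = M_R / M_D = 34365.9 / 14397.0 = 2.387

FS = 2.39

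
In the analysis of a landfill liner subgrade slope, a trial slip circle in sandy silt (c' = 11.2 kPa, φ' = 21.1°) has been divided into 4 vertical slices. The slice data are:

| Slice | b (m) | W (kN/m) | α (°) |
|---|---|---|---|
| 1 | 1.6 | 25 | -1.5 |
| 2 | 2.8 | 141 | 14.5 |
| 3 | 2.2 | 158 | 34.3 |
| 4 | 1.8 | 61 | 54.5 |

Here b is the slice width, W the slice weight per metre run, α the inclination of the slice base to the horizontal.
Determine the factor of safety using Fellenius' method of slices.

Ordinary method of slices: FS = Σ[c'·Δl_i + (W_i cosα_i)·tanφ'] / Σ W_i sinα_i, with Δl_i = b_i / cosα_i.
Slice 1: Δl = 1.6/cos(-1.5°) = 1.601 m; N'_1 = 25·cos(-1.5°) = 25.0; c'Δl = 17.93; W sinα = -0.7
Slice 2: Δl = 2.8/cos14.5° = 2.892 m; N'_2 = 141·cos14.5° = 136.5; c'Δl = 32.39; W sinα = 35.3
Slice 3: Δl = 2.2/cos34.3° = 2.663 m; N'_3 = 158·cos34.3° = 130.5; c'Δl = 29.83; W sinα = 89.0
Slice 4: Δl = 1.8/cos54.5° = 3.100 m; N'_4 = 61·cos54.5° = 35.4; c'Δl = 34.72; W sinα = 49.7
Σc'Δl = 114.9 kN/m; ΣN' = 327.4 kN/m; ΣW sinα = 173.3 kN/m
Resisting = 114.9 + 327.4·tan21.1° = 114.9 + 126.4 = 241.2 kN/m
FS = 241.2 / 173.3 = 1.391

FS = 1.39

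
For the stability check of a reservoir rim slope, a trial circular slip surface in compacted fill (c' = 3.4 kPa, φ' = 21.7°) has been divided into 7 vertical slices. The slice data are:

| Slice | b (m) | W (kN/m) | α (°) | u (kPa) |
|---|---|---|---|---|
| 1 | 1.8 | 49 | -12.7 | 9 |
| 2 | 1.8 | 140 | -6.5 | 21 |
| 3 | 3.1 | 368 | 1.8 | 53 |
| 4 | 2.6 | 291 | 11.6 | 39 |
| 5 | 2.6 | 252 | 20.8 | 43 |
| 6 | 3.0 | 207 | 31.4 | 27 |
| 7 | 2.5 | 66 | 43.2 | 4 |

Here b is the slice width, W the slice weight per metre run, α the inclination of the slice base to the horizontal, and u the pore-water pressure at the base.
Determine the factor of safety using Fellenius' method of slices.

Ordinary method of slices: FS = Σ[c'·Δl_i + (W_i cosα_i − u_i·Δl_i)·tanφ'] / Σ W_i sinα_i, with Δl_i = b_i / cosα_i.
Slice 1: Δl = 1.8/cos(-12.7°) = 1.845 m; N'_1 = 49·cos(-12.7°) − 9·1.845 = 31.2; c'Δl = 6.27; W sinα = -10.8
Slice 2: Δl = 1.8/cos(-6.5°) = 1.812 m; N'_2 = 140·cos(-6.5°) − 21·1.812 = 101.1; c'Δl = 6.16; W sinα = -15.8
Slice 3: Δl = 3.1/cos1.8° = 3.102 m; N'_3 = 368·cos1.8° − 53·3.102 = 203.4; c'Δl = 10.55; W sinα = 11.6
Slice 4: Δl = 2.6/cos11.6° = 2.654 m; N'_4 = 291·cos11.6° − 39·2.654 = 181.5; c'Δl = 9.02; W sinα = 58.5
Slice 5: Δl = 2.6/cos20.8° = 2.781 m; N'_5 = 252·cos20.8° − 43·2.781 = 116.0; c'Δl = 9.46; W sinα = 89.5
Slice 6: Δl = 3.0/cos31.4° = 3.515 m; N'_6 = 207·cos31.4° − 27·3.515 = 81.8; c'Δl = 11.95; W sinα = 107.8
Slice 7: Δl = 2.5/cos43.2° = 3.430 m; N'_7 = 66·cos43.2° − 4·3.430 = 34.4; c'Δl = 11.66; W sinα = 45.2
Σc'Δl = 65.1 kN/m; ΣN' = 749.4 kN/m; ΣW sinα = 286.0 kN/m
Resisting = 65.1 + 749.4·tan21.7° = 65.1 + 298.2 = 363.3 kN/m
FS = 363.3 / 286.0 = 1.270

FS = 1.27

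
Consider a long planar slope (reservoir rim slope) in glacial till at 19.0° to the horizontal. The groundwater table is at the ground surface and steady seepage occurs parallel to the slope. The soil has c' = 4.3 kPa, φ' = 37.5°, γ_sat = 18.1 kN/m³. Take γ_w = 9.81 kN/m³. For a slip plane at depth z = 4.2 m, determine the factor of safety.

With seepage parallel to the slope and the water table at the surface, the effective normal stress on the slip plane uses the buoyant unit weight γ' = γ_sat − γ_w while the driving shear stress uses γ_sat:
FS = [c' + γ' z cos²β tanφ'] / [γ_sat z sinβ cosβ]
γ' = 18.1 − 9.81 = 8.29 kN/m³
Numerator = 4.3 + 8.29·4.2·cos²19.0°·tan37.5° = 4.3 + 8.29·4.2·0.8940·0.7673 = 28.185 kPa
Denominator = 18.1·4.2·sin19.0°·cos19.0° = 18.1·4.2·0.3256·0.9455 = 23.401 kPa
FS = 28.185 / 23.401 = 1.204

FS = 1.20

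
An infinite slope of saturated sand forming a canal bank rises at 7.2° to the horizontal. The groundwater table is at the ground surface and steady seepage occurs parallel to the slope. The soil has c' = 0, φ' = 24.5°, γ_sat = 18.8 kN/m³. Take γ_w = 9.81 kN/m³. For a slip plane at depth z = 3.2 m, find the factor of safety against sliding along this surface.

FS = 1.73

With seepage parallel to the slope and the water table at the surface, the effective normal stress on the slip plane uses the buoyant unit weight γ' = γ_sat − γ_w while the driving shear stress uses γ_sat:
FS = [c' + γ' z cos²β tanφ'] / [γ_sat z sinβ cosβ]
(For c' = 0 this reduces to FS = (γ'/γ_sat)·tanφ'/tanβ.)
γ' = 18.8 − 9.81 = 8.99 kN/m³
Numerator = 0.0 + 8.99·3.2·cos²7.2°·tan24.5° = 0.0 + 8.99·3.2·0.9843·0.4557 = 12.904 kPa
Denominator = 18.8·3.2·sin7.2°·cos7.2° = 18.8·3.2·0.1253·0.9921 = 7.481 kPa
FS = 12.904 / 7.481 = 1.725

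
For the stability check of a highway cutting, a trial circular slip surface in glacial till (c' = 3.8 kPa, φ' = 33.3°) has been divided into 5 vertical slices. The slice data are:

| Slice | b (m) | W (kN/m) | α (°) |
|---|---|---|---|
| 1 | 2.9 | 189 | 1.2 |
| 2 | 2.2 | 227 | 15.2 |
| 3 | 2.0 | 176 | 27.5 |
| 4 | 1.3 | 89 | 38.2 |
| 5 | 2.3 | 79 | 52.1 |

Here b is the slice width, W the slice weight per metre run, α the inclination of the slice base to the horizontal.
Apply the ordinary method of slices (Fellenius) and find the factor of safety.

FS = 1.90

Ordinary method of slices: FS = Σ[c'·Δl_i + (W_i cosα_i)·tanφ'] / Σ W_i sinα_i, with Δl_i = b_i / cosα_i.
Slice 1: Δl = 2.9/cos1.2° = 2.901 m; N'_1 = 189·cos1.2° = 189.0; c'Δl = 11.02; W sinα = 4.0
Slice 2: Δl = 2.2/cos15.2° = 2.280 m; N'_2 = 227·cos15.2° = 219.1; c'Δl = 8.66; W sinα = 59.5
Slice 3: Δl = 2.0/cos27.5° = 2.255 m; N'_3 = 176·cos27.5° = 156.1; c'Δl = 8.57; W sinα = 81.3
Slice 4: Δl = 1.3/cos38.2° = 1.654 m; N'_4 = 89·cos38.2° = 69.9; c'Δl = 6.29; W sinα = 55.0
Slice 5: Δl = 2.3/cos52.1° = 3.744 m; N'_5 = 79·cos52.1° = 48.5; c'Δl = 14.23; W sinα = 62.3
Σc'Δl = 48.8 kN/m; ΣN' = 682.6 kN/m; ΣW sinα = 262.1 kN/m
Resisting = 48.8 + 682.6·tan33.3° = 48.8 + 448.4 = 497.2 kN/m
FS = 497.2 / 262.1 = 1.897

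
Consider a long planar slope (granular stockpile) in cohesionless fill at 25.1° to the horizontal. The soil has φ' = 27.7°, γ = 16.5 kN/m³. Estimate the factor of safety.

For a dry cohesionless infinite slope the factor of safety is FS = tanφ' / tanβ.
FS = tan27.7° / tan25.1° = 0.5250 / 0.4684 = 1.121

FS = 1.12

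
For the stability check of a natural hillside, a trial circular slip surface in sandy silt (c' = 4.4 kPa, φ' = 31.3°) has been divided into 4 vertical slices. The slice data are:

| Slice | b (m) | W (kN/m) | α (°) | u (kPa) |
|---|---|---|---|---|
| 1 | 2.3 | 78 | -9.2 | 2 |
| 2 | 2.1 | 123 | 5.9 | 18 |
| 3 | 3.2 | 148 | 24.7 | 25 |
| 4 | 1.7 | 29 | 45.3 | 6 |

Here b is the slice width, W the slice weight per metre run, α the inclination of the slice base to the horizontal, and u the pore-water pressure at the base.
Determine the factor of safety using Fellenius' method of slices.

FS = 2.09

Ordinary method of slices: FS = Σ[c'·Δl_i + (W_i cosα_i − u_i·Δl_i)·tanφ'] / Σ W_i sinα_i, with Δl_i = b_i / cosα_i.
Slice 1: Δl = 2.3/cos(-9.2°) = 2.330 m; N'_1 = 78·cos(-9.2°) − 2·2.330 = 72.3; c'Δl = 10.25; W sinα = -12.5
Slice 2: Δl = 2.1/cos5.9° = 2.111 m; N'_2 = 123·cos5.9° − 18·2.111 = 84.3; c'Δl = 9.29; W sinα = 12.6
Slice 3: Δl = 3.2/cos24.7° = 3.522 m; N'_3 = 148·cos24.7° − 25·3.522 = 46.4; c'Δl = 15.50; W sinα = 61.8
Slice 4: Δl = 1.7/cos45.3° = 2.417 m; N'_4 = 29·cos45.3° − 6·2.417 = 5.9; c'Δl = 10.63; W sinα = 20.6
Σc'Δl = 45.7 kN/m; ΣN' = 209.0 kN/m; ΣW sinα = 82.6 kN/m
Resisting = 45.7 + 209.0·tan31.3° = 45.7 + 127.1 = 172.7 kN/m
FS = 172.7 / 82.6 = 2.090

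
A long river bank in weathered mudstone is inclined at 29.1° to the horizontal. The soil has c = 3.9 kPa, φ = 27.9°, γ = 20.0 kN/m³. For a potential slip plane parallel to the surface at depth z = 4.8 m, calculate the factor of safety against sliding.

FS = 1.05

For an infinite slope with a slip plane parallel to the surface (no pore pressure): FS = [c + γz cos²β tanφ] / [γz sinβ cosβ].
γz = 20.0·4.8 = 96.00 kN/m²
Numerator = 3.9 + 96.00·cos²29.1°·tan27.9° = 3.9 + 96.00·0.7635·0.5295 = 42.707 kPa
Denominator = 96.00·sin29.1°·cos29.1° = 96.00·0.4863·0.8738 = 40.795 kPa
FS = 42.707 / 40.795 = 1.047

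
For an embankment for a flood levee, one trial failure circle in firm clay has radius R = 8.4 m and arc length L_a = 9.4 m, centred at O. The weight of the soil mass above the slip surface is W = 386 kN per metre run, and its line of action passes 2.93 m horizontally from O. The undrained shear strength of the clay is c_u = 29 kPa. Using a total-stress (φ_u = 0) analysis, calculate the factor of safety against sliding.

FS = 2.02

Taking moments about the centre O, the resisting moment is provided by the undrained shear strength acting along the arc:
M_R = c_u·L_a·R = 29·9.40·8.4 = 2289.8 kN·m/m
M_D = W·d = 386·2.93 = 1131.0 kN·m/m
FS = M_R / M_D = 2289.8 / 1131.0 = 2.025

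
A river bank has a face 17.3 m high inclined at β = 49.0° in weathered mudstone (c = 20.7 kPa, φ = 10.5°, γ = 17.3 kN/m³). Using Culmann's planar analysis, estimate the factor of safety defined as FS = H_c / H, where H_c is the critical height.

FS = 0.94

H_c = (4c/γ) · sinβ cosφ / [1 − cos(β − φ)]
    = (4·20.7/17.3) · sin49.0°·cos10.5° / [1 − cos38.5°]
    = 4.786 · 0.7421 / 0.2174 = 16.34 m
FS = H_c / H = 16.34 / 17.3 = 0.944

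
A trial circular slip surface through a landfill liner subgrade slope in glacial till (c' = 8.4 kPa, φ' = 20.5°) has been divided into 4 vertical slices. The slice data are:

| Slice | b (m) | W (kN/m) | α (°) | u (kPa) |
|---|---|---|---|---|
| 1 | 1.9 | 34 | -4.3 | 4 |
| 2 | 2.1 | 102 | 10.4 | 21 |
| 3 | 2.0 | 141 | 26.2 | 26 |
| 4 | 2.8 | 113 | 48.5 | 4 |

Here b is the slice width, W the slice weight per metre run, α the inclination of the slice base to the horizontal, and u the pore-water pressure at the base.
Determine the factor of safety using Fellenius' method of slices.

FS = 1.02

Ordinary method of slices: FS = Σ[c'·Δl_i + (W_i cosα_i − u_i·Δl_i)·tanφ'] / Σ W_i sinα_i, with Δl_i = b_i / cosα_i.
Slice 1: Δl = 1.9/cos(-4.3°) = 1.905 m; N'_1 = 34·cos(-4.3°) − 4·1.905 = 26.3; c'Δl = 16.01; W sinα = -2.5
Slice 2: Δl = 2.1/cos10.4° = 2.135 m; N'_2 = 102·cos10.4° − 21·2.135 = 55.5; c'Δl = 17.93; W sinα = 18.4
Slice 3: Δl = 2.0/cos26.2° = 2.229 m; N'_3 = 141·cos26.2° − 26·2.229 = 68.6; c'Δl = 18.72; W sinα = 62.3
Slice 4: Δl = 2.8/cos48.5° = 4.226 m; N'_4 = 113·cos48.5° − 4·4.226 = 58.0; c'Δl = 35.50; W sinα = 84.6
Σc'Δl = 88.2 kN/m; ΣN' = 208.3 kN/m; ΣW sinα = 162.7 kN/m
Resisting = 88.2 + 208.3·tan20.5° = 88.2 + 77.9 = 166.0 kN/m
FS = 166.0 / 162.7 = 1.020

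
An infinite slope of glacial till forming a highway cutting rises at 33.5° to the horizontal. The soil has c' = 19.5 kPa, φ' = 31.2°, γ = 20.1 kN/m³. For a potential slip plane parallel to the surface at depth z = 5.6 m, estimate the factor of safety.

FS = 1.29

For an infinite slope with a slip plane parallel to the surface (no pore pressure): FS = [c' + γz cos²β tanφ'] / [γz sinβ cosβ].
γz = 20.1·5.6 = 112.56 kN/m²
Numerator = 19.5 + 112.56·cos²33.5°·tan31.2° = 19.5 + 112.56·0.6954·0.6056 = 66.902 kPa
Denominator = 112.56·sin33.5°·cos33.5° = 112.56·0.5519·0.8339 = 51.806 kPa
FS = 66.902 / 51.806 = 1.291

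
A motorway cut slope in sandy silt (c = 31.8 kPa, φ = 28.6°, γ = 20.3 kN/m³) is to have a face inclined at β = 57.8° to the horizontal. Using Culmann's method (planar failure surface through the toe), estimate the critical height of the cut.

H_c = 36.63 m

Culmann's analysis gives the critical failure plane at α_cr = (β + φ)/2 = (57.8 + 28.6)/2 = 43.2°, and the critical height
H_c = (4c/γ) · sinβ cosφ / [1 − cos(β − φ)]
    = (4·31.8/20.3) · sin57.8°·cos28.6° / [1 − cos(29.2°)]
    = 6.266 · 0.8462·0.8780 / [1 − 0.8729]
    = 6.266 · 0.7429 / 0.1271
    = 36.63 m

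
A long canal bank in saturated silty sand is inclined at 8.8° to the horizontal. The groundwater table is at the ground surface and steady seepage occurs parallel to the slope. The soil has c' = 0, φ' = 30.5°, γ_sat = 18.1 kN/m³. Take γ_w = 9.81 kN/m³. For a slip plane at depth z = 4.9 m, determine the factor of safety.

With seepage parallel to the slope and the water table at the surface, the effective normal stress on the slip plane uses the buoyant unit weight γ' = γ_sat − γ_w while the driving shear stress uses γ_sat:
FS = [c' + γ' z cos²β tanφ'] / [γ_sat z sinβ cosβ]
(For c' = 0 this reduces to FS = (γ'/γ_sat)·tanφ'/tanβ.)
γ' = 18.1 − 9.81 = 8.29 kN/m³
Numerator = 0.0 + 8.29·4.9·cos²8.8°·tan30.5° = 0.0 + 8.29·4.9·0.9766·0.5890 = 23.368 kPa
Denominator = 18.1·4.9·sin8.8°·cos8.8° = 18.1·4.9·0.1530·0.9882 = 13.409 kPa
FS = 23.368 / 13.409 = 1.743

FS = 1.74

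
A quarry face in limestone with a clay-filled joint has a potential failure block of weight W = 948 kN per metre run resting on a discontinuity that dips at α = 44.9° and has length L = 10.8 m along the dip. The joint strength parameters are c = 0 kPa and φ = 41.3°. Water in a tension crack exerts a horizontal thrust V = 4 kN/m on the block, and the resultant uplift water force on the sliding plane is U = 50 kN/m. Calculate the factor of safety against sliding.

Resolving the block weight along and normal to the plane and applying the Mohr–Coulomb strength on the joint:
N' = W cosα − U − V sinα = 948·cos44.9° − 50 − 4·sin44.9° = 618.7 kN/m
Driving force T = W sinα + V cosα = 948·sin44.9° + 4·cos44.9° = 672.0 kN/m
Resisting force R = c·L + N'·tanφ = 0·10.8 + 618.7·tan41.3° = 0.0 + 543.5 = 543.5 kN/m
FS = R / T = 543.5 / 672.0 = 0.809

FS = 0.81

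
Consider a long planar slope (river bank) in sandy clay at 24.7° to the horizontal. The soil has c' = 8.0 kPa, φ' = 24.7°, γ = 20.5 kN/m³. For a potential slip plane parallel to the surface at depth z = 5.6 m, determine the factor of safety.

FS = 1.18

For an infinite slope with a slip plane parallel to the surface (no pore pressure): FS = [c' + γz cos²β tanφ'] / [γz sinβ cosβ].
γz = 20.5·5.6 = 114.80 kN/m²
Numerator = 8.0 + 114.80·cos²24.7°·tan24.7° = 8.0 + 114.80·0.8254·0.4599 = 51.582 kPa
Denominator = 114.80·sin24.7°·cos24.7° = 114.80·0.4179·0.9085 = 43.582 kPa
FS = 51.582 / 43.582 = 1.184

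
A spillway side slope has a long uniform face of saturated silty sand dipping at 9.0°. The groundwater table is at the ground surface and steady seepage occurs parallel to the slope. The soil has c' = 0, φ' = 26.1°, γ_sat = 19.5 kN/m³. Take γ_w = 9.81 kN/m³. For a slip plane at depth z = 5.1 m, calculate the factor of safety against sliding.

With seepage parallel to the slope and the water table at the surface, the effective normal stress on the slip plane uses the buoyant unit weight γ' = γ_sat − γ_w while the driving shear stress uses γ_sat:
FS = [c' + γ' z cos²β tanφ'] / [γ_sat z sinβ cosβ]
(For c' = 0 this reduces to FS = (γ'/γ_sat)·tanφ'/tanβ.)
γ' = 19.5 − 9.81 = 9.69 kN/m³
Numerator = 0.0 + 9.69·5.1·cos²9.0°·tan26.1° = 0.0 + 9.69·5.1·0.9755·0.4899 = 23.618 kPa
Denominator = 19.5·5.1·sin9.0°·cos9.0° = 19.5·5.1·0.1564·0.9877 = 15.366 kPa
FS = 23.618 / 15.366 = 1.537

FS = 1.54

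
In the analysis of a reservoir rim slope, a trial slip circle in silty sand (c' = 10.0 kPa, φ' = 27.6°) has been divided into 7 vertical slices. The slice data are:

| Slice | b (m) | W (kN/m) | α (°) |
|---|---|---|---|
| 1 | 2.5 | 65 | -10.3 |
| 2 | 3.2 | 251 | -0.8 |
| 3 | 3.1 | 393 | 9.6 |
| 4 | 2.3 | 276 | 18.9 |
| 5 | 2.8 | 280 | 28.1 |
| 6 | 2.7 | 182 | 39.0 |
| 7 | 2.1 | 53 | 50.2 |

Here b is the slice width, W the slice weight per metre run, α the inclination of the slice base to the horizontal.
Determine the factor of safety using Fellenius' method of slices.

Ordinary method of slices: FS = Σ[c'·Δl_i + (W_i cosα_i)·tanφ'] / Σ W_i sinα_i, with Δl_i = b_i / cosα_i.
Slice 1: Δl = 2.5/cos(-10.3°) = 2.541 m; N'_1 = 65·cos(-10.3°) = 64.0; c'Δl = 25.41; W sinα = -11.6
Slice 2: Δl = 3.2/cos(-0.8°) = 3.200 m; N'_2 = 251·cos(-0.8°) = 251.0; c'Δl = 32.00; W sinα = -3.5
Slice 3: Δl = 3.1/cos9.6° = 3.144 m; N'_3 = 393·cos9.6° = 387.5; c'Δl = 31.44; W sinα = 65.5
Slice 4: Δl = 2.3/cos18.9° = 2.431 m; N'_4 = 276·cos18.9° = 261.1; c'Δl = 24.31; W sinα = 89.4
Slice 5: Δl = 2.8/cos28.1° = 3.174 m; N'_5 = 280·cos28.1° = 247.0; c'Δl = 31.74; W sinα = 131.9
Slice 6: Δl = 2.7/cos39.0° = 3.474 m; N'_6 = 182·cos39.0° = 141.4; c'Δl = 34.74; W sinα = 114.5
Slice 7: Δl = 2.1/cos50.2° = 3.281 m; N'_7 = 53·cos50.2° = 33.9; c'Δl = 32.81; W sinα = 40.7
Σc'Δl = 212.5 kN/m; ΣN' = 1385.9 kN/m; ΣW sinα = 427.0 kN/m
Resisting = 212.5 + 1385.9·tan27.6° = 212.5 + 724.5 = 937.0 kN/m
FS = 937.0 / 427.0 = 2.195

FS = 2.19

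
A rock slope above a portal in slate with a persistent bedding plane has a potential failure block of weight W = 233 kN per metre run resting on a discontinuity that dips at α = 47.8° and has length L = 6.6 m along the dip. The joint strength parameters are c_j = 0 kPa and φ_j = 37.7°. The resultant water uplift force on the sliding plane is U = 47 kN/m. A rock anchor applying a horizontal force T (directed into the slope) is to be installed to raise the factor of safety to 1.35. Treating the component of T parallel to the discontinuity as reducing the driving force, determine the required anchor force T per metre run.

T = 100 kN/m

Resolving forces along and normal to the sliding plane, with the horizontal anchor force T adding T·sinα to the effective normal force and T·cosα acting up the plane against the driving force:
FS = [c_jL + (W cosα − U + T sinα) tanφ_j] / [W sinα − T cosα]
Without the anchor: N' = 109.5 kN/m, driving T_d = 172.6 kN/m, resisting R = 0·6.6 + 109.5·tan37.7° = 84.6 kN/m, FS = 0.49.
Setting FS = 1.35 and solving for T:
1.35·(172.6 − T cos47.8°) = 84.6 + T sin47.8°·tan37.7°
T·(sin47.8°·tan37.7° + 1.35·cos47.8°) = 1.35·172.6 − 84.6
T·(0.7408·0.7729 + 1.35·0.6717) = 233.0 − 84.6 = 148.4
T·1.4794 = 148.4
T = 100.3 kN/m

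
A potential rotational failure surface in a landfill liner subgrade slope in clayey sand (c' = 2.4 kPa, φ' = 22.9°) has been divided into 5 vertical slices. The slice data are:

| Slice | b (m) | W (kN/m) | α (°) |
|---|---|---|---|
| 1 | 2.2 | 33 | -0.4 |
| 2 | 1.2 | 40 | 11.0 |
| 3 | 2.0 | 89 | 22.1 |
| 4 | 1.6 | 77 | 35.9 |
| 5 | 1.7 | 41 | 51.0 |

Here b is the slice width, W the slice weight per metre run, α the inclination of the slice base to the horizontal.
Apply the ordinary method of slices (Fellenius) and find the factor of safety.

FS = 1.08

Ordinary method of slices: FS = Σ[c'·Δl_i + (W_i cosα_i)·tanφ'] / Σ W_i sinα_i, with Δl_i = b_i / cosα_i.
Slice 1: Δl = 2.2/cos(-0.4°) = 2.200 m; N'_1 = 33·cos(-0.4°) = 33.0; c'Δl = 5.28; W sinα = -0.2
Slice 2: Δl = 1.2/cos11.0° = 1.222 m; N'_2 = 40·cos11.0° = 39.3; c'Δl = 2.93; W sinα = 7.6
Slice 3: Δl = 2.0/cos22.1° = 2.159 m; N'_3 = 89·cos22.1° = 82.5; c'Δl = 5.18; W sinα = 33.5
Slice 4: Δl = 1.6/cos35.9° = 1.975 m; N'_4 = 77·cos35.9° = 62.4; c'Δl = 4.74; W sinα = 45.2
Slice 5: Δl = 1.7/cos51.0° = 2.701 m; N'_5 = 41·cos51.0° = 25.8; c'Δl = 6.48; W sinα = 31.9
Σc'Δl = 24.6 kN/m; ΣN' = 242.9 kN/m; ΣW sinα = 117.9 kN/m
Resisting = 24.6 + 242.9·tan22.9° = 24.6 + 102.6 = 127.2 kN/m
FS = 127.2 / 117.9 = 1.079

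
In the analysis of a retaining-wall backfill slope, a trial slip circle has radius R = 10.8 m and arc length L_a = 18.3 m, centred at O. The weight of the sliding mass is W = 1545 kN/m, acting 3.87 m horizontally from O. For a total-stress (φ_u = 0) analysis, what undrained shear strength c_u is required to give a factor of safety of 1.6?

c_u = 48.4 kPa

FS = c_u·L_a·R / (W·d), so c_u = FS·W·d / (L_a·R).
c_u = 1.6·1545·3.87 / (18.30·10.8) = 9566.6 / 197.64 = 48.40 kPa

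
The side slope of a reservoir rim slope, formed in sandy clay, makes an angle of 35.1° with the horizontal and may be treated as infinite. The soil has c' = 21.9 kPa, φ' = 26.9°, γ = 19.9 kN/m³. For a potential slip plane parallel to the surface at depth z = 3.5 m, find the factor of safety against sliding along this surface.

FS = 1.39

For an infinite slope with a slip plane parallel to the surface (no pore pressure): FS = [c' + γz cos²β tanφ'] / [γz sinβ cosβ].
γz = 19.9·3.5 = 69.65 kN/m²
Numerator = 21.9 + 69.65·cos²35.1°·tan26.9° = 21.9 + 69.65·0.6694·0.5073 = 45.552 kPa
Denominator = 69.65·sin35.1°·cos35.1° = 69.65·0.5750·0.8181 = 32.766 kPa
FS = 45.552 / 32.766 = 1.390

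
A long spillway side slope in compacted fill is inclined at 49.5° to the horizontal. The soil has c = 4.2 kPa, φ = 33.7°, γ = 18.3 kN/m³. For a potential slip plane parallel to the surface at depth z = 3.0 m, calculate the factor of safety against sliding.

FS = 0.72

For an infinite slope with a slip plane parallel to the surface (no pore pressure): FS = [c + γz cos²β tanφ] / [γz sinβ cosβ].
γz = 18.3·3.0 = 54.90 kN/m²
Numerator = 4.2 + 54.90·cos²49.5°·tan33.7° = 4.2 + 54.90·0.4218·0.6669 = 19.643 kPa
Denominator = 54.90·sin49.5°·cos49.5° = 54.90·0.7604·0.6494 = 27.112 kPa
FS = 19.643 / 27.112 = 0.725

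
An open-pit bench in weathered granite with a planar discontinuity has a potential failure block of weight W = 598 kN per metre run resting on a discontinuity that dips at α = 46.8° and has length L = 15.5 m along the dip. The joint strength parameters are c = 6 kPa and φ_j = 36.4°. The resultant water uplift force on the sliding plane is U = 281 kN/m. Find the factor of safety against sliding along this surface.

FS = 0.43

Resolving the block weight along and normal to the plane and applying the Mohr–Coulomb strength on the joint:
N' = W cosα − U = 598·cos46.8° − 281 = 128.4 kN/m
Driving force T = W sinα = 598·sin46.8° = 435.9 kN/m
Resisting force R = c·L + N'·tanφ_j = 6·15.5 + 128.4·tan36.4° = 93.0 + 94.6 = 187.6 kN/m
FS = R / T = 187.6 / 435.9 = 0.430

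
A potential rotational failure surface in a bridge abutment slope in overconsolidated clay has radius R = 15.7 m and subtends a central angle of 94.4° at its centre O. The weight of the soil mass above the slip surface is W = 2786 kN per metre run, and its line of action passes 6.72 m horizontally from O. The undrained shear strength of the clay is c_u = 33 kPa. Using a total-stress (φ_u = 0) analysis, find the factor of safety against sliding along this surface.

FS = 0.72

Taking moments about the centre O, the resisting moment is provided by the undrained shear strength acting along the arc:
Arc length L_a = R·θ = 15.7·(94.4°·π/180) = 15.7·1.6476 = 25.87 m
M_R = c_u·L_a·R = 33·25.87·15.7 = 13401.8 kN·m/m
M_D = W·d = 2786·6.72 = 18721.9 kN·m/m
FS = M_R / M_D = 13401.8 / 18721.9 = 0.716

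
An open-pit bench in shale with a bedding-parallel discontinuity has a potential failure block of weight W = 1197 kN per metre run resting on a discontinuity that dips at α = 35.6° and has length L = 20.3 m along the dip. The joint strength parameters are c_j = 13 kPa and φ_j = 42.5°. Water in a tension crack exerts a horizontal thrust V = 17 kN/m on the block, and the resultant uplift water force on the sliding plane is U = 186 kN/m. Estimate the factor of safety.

FS = 1.37

Resolving the block weight along and normal to the plane and applying the Mohr–Coulomb strength on the joint:
N' = W cosα − U − V sinα = 1197·cos35.6° − 186 − 17·sin35.6° = 777.4 kN/m
Driving force T = W sinα + V cosα = 1197·sin35.6° + 17·cos35.6° = 710.6 kN/m
Resisting force R = c_j·L + N'·tanφ_j = 13·20.3 + 777.4·tan42.5° = 263.9 + 712.3 = 976.2 kN/m
FS = R / T = 976.2 / 710.6 = 1.374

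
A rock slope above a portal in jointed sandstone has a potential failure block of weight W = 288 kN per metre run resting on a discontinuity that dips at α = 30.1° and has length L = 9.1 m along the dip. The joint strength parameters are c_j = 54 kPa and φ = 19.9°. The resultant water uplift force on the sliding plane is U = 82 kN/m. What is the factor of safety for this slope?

FS = 3.82

Resolving the block weight along and normal to the plane and applying the Mohr–Coulomb strength on the joint:
N' = W cosα − U = 288·cos30.1° − 82 = 167.2 kN/m
Driving force T = W sinα = 288·sin30.1° = 144.4 kN/m
Resisting force R = c_j·L + N'·tanφ = 54·9.1 + 167.2·tan19.9° = 491.4 + 60.5 = 551.9 kN/m
FS = R / T = 551.9 / 144.4 = 3.821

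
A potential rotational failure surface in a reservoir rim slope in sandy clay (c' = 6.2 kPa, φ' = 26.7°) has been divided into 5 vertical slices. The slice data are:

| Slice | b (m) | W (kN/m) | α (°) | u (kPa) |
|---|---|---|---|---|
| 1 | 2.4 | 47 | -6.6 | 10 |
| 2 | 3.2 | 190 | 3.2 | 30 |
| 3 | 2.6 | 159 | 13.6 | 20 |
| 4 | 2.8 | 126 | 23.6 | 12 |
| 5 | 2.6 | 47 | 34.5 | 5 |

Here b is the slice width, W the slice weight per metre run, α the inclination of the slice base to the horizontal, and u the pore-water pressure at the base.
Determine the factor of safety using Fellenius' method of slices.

FS = 2.09

Ordinary method of slices: FS = Σ[c'·Δl_i + (W_i cosα_i − u_i·Δl_i)·tanφ'] / Σ W_i sinα_i, with Δl_i = b_i / cosα_i.
Slice 1: Δl = 2.4/cos(-6.6°) = 2.416 m; N'_1 = 47·cos(-6.6°) − 10·2.416 = 22.5; c'Δl = 14.98; W sinα = -5.4
Slice 2: Δl = 3.2/cos3.2° = 3.205 m; N'_2 = 190·cos3.2° − 30·3.205 = 93.6; c'Δl = 19.87; W sinα = 10.6
Slice 3: Δl = 2.6/cos13.6° = 2.675 m; N'_3 = 159·cos13.6° − 20·2.675 = 101.0; c'Δl = 16.59; W sinα = 37.4
Slice 4: Δl = 2.8/cos23.6° = 3.056 m; N'_4 = 126·cos23.6° − 12·3.056 = 78.8; c'Δl = 18.94; W sinα = 50.4
Slice 5: Δl = 2.6/cos34.5° = 3.155 m; N'_5 = 47·cos34.5° − 5·3.155 = 23.0; c'Δl = 19.56; W sinα = 26.6
Σc'Δl = 89.9 kN/m; ΣN' = 318.9 kN/m; ΣW sinα = 119.7 kN/m
Resisting = 89.9 + 318.9·tan26.7° = 89.9 + 160.4 = 250.3 kN/m
FS = 250.3 / 119.7 = 2.092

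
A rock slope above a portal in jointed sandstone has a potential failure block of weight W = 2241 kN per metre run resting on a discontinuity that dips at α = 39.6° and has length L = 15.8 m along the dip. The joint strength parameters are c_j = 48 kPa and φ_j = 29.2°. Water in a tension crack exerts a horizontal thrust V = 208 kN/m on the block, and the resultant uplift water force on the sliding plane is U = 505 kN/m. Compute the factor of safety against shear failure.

Resolving the block weight along and normal to the plane and applying the Mohr–Coulomb strength on the joint:
N' = W cosα − U − V sinα = 2241·cos39.6° − 505 − 208·sin39.6° = 1089.1 kN/m
Driving force T = W sinα + V cosα = 2241·sin39.6° + 208·cos39.6° = 1588.7 kN/m
Resisting force R = c_j·L + N'·tanφ_j = 48·15.8 + 1089.1·tan29.2° = 758.4 + 608.7 = 1367.1 kN/m
FS = R / T = 1367.1 / 1588.7 = 0.860

FS = 0.86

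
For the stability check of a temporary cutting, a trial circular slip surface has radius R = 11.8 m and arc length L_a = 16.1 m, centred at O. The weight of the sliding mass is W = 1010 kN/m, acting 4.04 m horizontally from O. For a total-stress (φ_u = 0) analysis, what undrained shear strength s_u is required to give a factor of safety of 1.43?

FS = s_u·L_a·R / (W·d), so s_u = FS·W·d / (L_a·R).
s_u = 1.43·1010·4.04 / (16.10·11.8) = 5835.0 / 189.98 = 30.71 kPa

s_u = 30.7 kPa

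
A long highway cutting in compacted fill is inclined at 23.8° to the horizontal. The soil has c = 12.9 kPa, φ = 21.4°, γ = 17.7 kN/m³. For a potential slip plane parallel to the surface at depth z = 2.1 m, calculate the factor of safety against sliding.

FS = 1.83

For an infinite slope with a slip plane parallel to the surface (no pore pressure): FS = [c + γz cos²β tanφ] / [γz sinβ cosβ].
γz = 17.7·2.1 = 37.17 kN/m²
Numerator = 12.9 + 37.17·cos²23.8°·tan21.4° = 12.9 + 37.17·0.8372·0.3919 = 25.095 kPa
Denominator = 37.17·sin23.8°·cos23.8° = 37.17·0.4035·0.9150 = 13.724 kPa
FS = 25.095 / 13.724 = 1.828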